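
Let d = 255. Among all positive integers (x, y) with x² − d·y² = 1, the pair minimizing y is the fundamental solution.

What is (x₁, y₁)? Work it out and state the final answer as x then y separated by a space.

√255 → a₀=15, period (1,30); ℓ=2 even so k=1
i=0: a=15 ⇒ p=15, q=1
i=1: a=1 ⇒ p=16, q=1
(x₁, y₁) = (16, 1);  16² − 255·1² = 1 ✓

16 1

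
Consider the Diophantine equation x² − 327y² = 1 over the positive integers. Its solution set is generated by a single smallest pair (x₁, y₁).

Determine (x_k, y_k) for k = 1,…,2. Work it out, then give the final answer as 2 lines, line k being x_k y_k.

217 12
94177 5208

[18; 12,36] for √327; ℓ=2 ⇒ convergent index 1
k=0  a_k=18  p_k/q_k = 18/1
k=1  a_k=12  p_k/q_k = 217/12
(x₁, y₁) = (217, 12);  217² − 327·12² = 1 ✓
n=2: (217,12)∘(217,12) = (217·217+327·12·12, 217·12+12·217) = (94177,5208)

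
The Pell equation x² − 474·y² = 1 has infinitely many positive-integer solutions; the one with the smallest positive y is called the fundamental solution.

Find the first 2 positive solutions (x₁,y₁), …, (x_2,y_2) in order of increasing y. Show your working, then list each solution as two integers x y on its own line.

193549 8890
74922430801 3441301220

[21; 1,3,2,1,1,…,3,1,42] for √474; ℓ=14 ⇒ convergent index 13
k=0  a_k=21  p_k/q_k = 21/1
k=1  a_k=1  p_k/q_k = 22/1
k=2  a_k=3  p_k/q_k = 87/4
…
k=5  a_k=1  p_k/q_k = 479/22
…
k=7  a_k=6  p_k/q_k = 5051/232
k=8  a_k=1  p_k/q_k = 5813/267
k=9  a_k=1  p_k/q_k = 10864/499
…
k=11  a_k=2  p_k/q_k = 44218/2031
k=12  a_k=3  p_k/q_k = 149331/6859
k=13  a_k=1  p_k/q_k = 193549/8890
fundamental: x₁=193549, y₁=8890  (since 37461215401 − 474·79032100 = 1)
n=2: (193549,8890)∘(193549,8890) = (193549·193549+474·8890·8890, 193549·8890+8890·193549) = (74922430801,3441301220)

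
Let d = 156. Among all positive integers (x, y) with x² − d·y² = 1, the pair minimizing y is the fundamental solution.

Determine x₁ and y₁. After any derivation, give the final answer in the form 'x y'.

25 2

d=156: √d = [12; 2,24] (ℓ=2, even), read p_1/q_1
i=0: a=12 ⇒ p=12, q=1
i=1: a=2 ⇒ p=25, q=2
(x₁, y₁) = (25, 2);  25² − 156·2² = 1 ✓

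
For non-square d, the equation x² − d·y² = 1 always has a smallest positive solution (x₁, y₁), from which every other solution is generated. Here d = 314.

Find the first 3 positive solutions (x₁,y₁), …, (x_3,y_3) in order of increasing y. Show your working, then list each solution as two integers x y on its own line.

392499 22150
308110930001 17387705700
241866463828532499 13649314199066450

√314 = [17; 1,2,1,1,2,1,34, …], period ℓ=7 (odd) → k=13
k=0  a_k=17  p_k/q_k = 17/1
…
k=2  a_k=2  p_k/q_k = 53/3
k=3  a_k=1  p_k/q_k = 71/4
k=4  a_k=1  p_k/q_k = 124/7
k=5  a_k=2  p_k/q_k = 319/18
…
k=7  a_k=34  p_k/q_k = 15381/868
…
k=10  a_k=1  p_k/q_k = 62853/3547
k=11  a_k=1  p_k/q_k = 109882/6201
k=12  a_k=2  p_k/q_k = 282617/15949
k=13  a_k=1  p_k/q_k = 392499/22150
→ (392499, 22150).  Check: 392499²=154055465001, 314·22150²=154055465000, difference 1.
n=2: (392499,22150)∘(392499,22150) = (392499·392499+314·22150·22150, 392499·22150+22150·392499) = (308110930001,17387705700)
n=3: (308110930001,17387705700)∘(392499,22150) = (392499·308110930001+314·22150·17387705700, 392499·17387705700+22150·308110930001) = (241866463828532499,13649314199066450)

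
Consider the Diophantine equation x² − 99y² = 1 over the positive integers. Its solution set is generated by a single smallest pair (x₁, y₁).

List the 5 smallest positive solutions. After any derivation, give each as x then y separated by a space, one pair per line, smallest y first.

10 1
199 20
3970 399
79201 7960
1580050 158801

√99 = [9; 1,18, …], period ℓ=2 (even) → k=1
i=0: a=9 ⇒ p=9, q=1
i=1: a=1 ⇒ p=10, q=1
→ (10, 1).  Check: 10²=100, 99·1²=99, difference 1.
n=2: (10,1)∘(10,1) = (10·10+99·1·1, 10·1+1·10) = (199,20)
n=3: (199,20)∘(10,1) = (10·199+99·1·20, 10·20+1·199) = (3970,399)
n=4: (3970,399)∘(10,1) = (10·3970+99·1·399, 10·399+1·3970) = (79201,7960)
n=5: (79201,7960)∘(10,1) = (10·79201+99·1·7960, 10·7960+1·79201) = (1580050,158801)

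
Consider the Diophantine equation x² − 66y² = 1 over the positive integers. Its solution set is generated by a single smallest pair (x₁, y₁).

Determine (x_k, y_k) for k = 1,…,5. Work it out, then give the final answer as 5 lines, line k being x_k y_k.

√66 = [8; 8,16, …], period ℓ=2 (even) → k=1
step 0: (8, 1)  from 8·(1,0) + (0,1)
step 1: (65, 8)  from 8·(8,1) + (1,0)
→ (65, 8).  Check: 65²=4225, 66·8²=4224, difference 1.
(x_2, y_2) = (65·65 + 66·8·8, 65·8 + 8·65) = (8449, 1040)
(x_3, y_3) = (65·8449 + 66·8·1040, 65·1040 + 8·8449) = (1098305, 135192)
(x_4, y_4) = (65·1098305 + 66·8·135192, 65·135192 + 8·1098305) = (142771201, 17573920)
(x_5, y_5) = (65·142771201 + 66·8·17573920, 65·17573920 + 8·142771201) = (18559157825, 2284474408)

65 8
8449 1040
1098305 135192
142771201 17573920
18559157825 2284474408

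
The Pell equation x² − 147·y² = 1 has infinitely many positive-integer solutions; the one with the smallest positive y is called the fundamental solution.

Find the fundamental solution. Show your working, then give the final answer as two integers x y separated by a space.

97 8

d=147: √d = [12; 8,24] (ℓ=2, even), read p_1/q_1
a_0=12:  p_0=12·1+0=12,  q_0=12·0+1=1
a_1=8:  p_1=8·12+1=97,  q_1=8·1+0=8
(x₁, y₁) = (97, 8);  97² − 147·8² = 1 ✓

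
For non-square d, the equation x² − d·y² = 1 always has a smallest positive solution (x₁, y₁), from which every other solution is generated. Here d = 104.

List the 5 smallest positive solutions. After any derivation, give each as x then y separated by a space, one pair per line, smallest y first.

51 5
5201 510
530451 52015
54100801 5305020
5517751251 541060025

d=104: √d = [10; 5,20] (ℓ=2, even), read p_1/q_1
a_0=10:  p_0=10·1+0=10,  q_0=10·0+1=1
a_1=5:  p_1=5·10+1=51,  q_1=5·1+0=5
→ (51, 5).  Check: 51²=2601, 104·5²=2600, difference 1.
(x_2, y_2) = (51·51 + 104·5·5, 51·5 + 5·51) = (5201, 510)
(x_3, y_3) = (51·5201 + 104·5·510, 51·510 + 5·5201) = (530451, 52015)
(x_4, y_4) = (51·530451 + 104·5·52015, 51·52015 + 5·530451) = (54100801, 5305020)
(x_5, y_5) = (51·54100801 + 104·5·5305020, 51·5305020 + 5·54100801) = (5517751251, 541060025)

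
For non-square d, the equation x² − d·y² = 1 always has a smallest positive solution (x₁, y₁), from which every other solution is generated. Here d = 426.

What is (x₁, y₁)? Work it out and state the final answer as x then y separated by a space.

√426 → a₀=20, period (1,1,1,3,2,6,2,3,1,1,1,40); ℓ=12 even so k=11
i=0: a=20 ⇒ p=20, q=1
i=1: a=1 ⇒ p=21, q=1
i=2: a=1 ⇒ p=41, q=2
i=3: a=1 ⇒ p=62, q=3
…
i=5: a=2 ⇒ p=516, q=25
…
i=8: a=3 ⇒ p=24809, q=1202
i=9: a=1 ⇒ p=31971, q=1549
i=10: a=1 ⇒ p=56780, q=2751
i=11: a=1 ⇒ p=88751, q=4300
fundamental: x₁=88751, y₁=4300  (since 7876740001 − 426·18490000 = 1)

88751 4300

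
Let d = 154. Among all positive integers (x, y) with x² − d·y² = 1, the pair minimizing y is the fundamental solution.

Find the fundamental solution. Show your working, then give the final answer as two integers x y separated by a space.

√154 = [12; 2,2,3,1,2,1,3,2,2,24, …], period ℓ=10 (even) → k=9
step 0: (12, 1)  from 12·(1,0) + (0,1)
…
step 8: (8724, 703)  from 2·(3847,310) + (1030,83)
step 9: (21295, 1716)  from 2·(8724,703) + (3847,310)
→ (21295, 1716).  Check: 21295²=453477025, 154·1716²=453477024, difference 1.

21295 1716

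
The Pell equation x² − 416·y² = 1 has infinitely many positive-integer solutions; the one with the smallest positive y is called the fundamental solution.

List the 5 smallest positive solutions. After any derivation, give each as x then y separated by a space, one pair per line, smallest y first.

5201 255
54100801 2652510
562756526801 27591408765
5853793337683201 287005831321020
60891157735824130001 2985434629809841275

√416 = [20; 2,1,1,9,1,1,2,40, …], period ℓ=8 (even) → k=7
a_0=20:  p_0=20·1+0=20,  q_0=20·0+1=1
…
a_2=1:  p_2=1·41+20=61,  q_2=1·2+1=3
…
a_4=9:  p_4=9·102+61=979,  q_4=9·5+3=48
…
a_6=1:  p_6=1·1081+979=2060,  q_6=1·53+48=101
a_7=2:  p_7=2·2060+1081=5201,  q_7=2·101+53=255
→ (5201, 255).  Check: 5201²=27050401, 416·255²=27050400, difference 1.
n=2: (5201,255)∘(5201,255) = (5201·5201+416·255·255, 5201·255+255·5201) = (54100801,2652510)
n=3: (54100801,2652510)∘(5201,255) = (5201·54100801+416·255·2652510, 5201·2652510+255·54100801) = (562756526801,27591408765)
n=4: (562756526801,27591408765)∘(5201,255) = (5201·562756526801+416·255·27591408765, 5201·27591408765+255·562756526801) = (5853793337683201,287005831321020)
n=5: (5853793337683201,287005831321020)∘(5201,255) = (5201·5853793337683201+416·255·287005831321020, 5201·287005831321020+255·5853793337683201) = (60891157735824130001,2985434629809841275)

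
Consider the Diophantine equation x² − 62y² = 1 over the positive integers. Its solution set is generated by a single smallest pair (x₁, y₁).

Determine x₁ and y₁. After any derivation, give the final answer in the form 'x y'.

d=62: √d = [7; 1,6,1,14] (ℓ=4, even), read p_3/q_3
step 0: (7, 1)  from 7·(1,0) + (0,1)
…
step 2: (55, 7)  from 6·(8,1) + (7,1)
step 3: (63, 8)  from 1·(55,7) + (8,1)
→ (63, 8).  Check: 63²=3969, 62·8²=3968, difference 1.

63 8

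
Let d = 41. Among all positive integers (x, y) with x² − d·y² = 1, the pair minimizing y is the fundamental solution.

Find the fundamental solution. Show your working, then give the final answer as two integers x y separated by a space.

√41 → a₀=6, period (2,2,12); ℓ=3 odd so k=5
step 0: (6, 1)  from 6·(1,0) + (0,1)
…
step 2: (32, 5)  from 2·(13,2) + (6,1)
…
step 4: (826, 129)  from 2·(397,62) + (32,5)
step 5: (2049, 320)  from 2·(826,129) + (397,62)
(x₁, y₁) = (2049, 320);  2049² − 41·320² = 1 ✓

2049 320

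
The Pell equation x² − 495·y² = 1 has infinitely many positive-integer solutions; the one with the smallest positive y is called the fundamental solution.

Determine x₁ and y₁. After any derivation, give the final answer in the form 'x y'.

√495 = [22; 4,44, …], period ℓ=2 (even) → k=1
a_0=22:  p_0=22·1+0=22,  q_0=22·0+1=1
a_1=4:  p_1=4·22+1=89,  q_1=4·1+0=4
→ (89, 4).  Check: 89²=7921, 495·4²=7920, difference 1.

89 4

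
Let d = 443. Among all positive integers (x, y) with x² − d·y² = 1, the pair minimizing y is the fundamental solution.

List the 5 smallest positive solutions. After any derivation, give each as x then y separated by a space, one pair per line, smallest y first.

442 21
390727 18564
345402226 16410555
305335177057 14506912056
269915951116162 12824093846949

√443 = [21; 21,42, …], period ℓ=2 (even) → k=1
k=0  a_k=21  p_k/q_k = 21/1
k=1  a_k=21  p_k/q_k = 442/21
(x₁, y₁) = (442, 21);  442² − 443·21² = 1 ✓
n=2: (442,21)∘(442,21) = (442·442+443·21·21, 442·21+21·442) = (390727,18564)
n=3: (390727,18564)∘(442,21) = (442·390727+443·21·18564, 442·18564+21·390727) = (345402226,16410555)
n=4: (345402226,16410555)∘(442,21) = (442·345402226+443·21·16410555, 442·16410555+21·345402226) = (305335177057,14506912056)
n=5: (305335177057,14506912056)∘(442,21) = (442·305335177057+443·21·14506912056, 442·14506912056+21·305335177057) = (269915951116162,12824093846949)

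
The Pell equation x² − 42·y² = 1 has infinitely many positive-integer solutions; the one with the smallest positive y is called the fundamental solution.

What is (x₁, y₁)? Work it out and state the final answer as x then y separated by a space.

d=42: √d = [6; 2,12] (ℓ=2, even), read p_1/q_1
a_0=6:  p_0=6·1+0=6,  q_0=6·0+1=1
a_1=2:  p_1=2·6+1=13,  q_1=2·1+0=2
(x₁, y₁) = (13, 2);  13² − 42·2² = 1 ✓

13 2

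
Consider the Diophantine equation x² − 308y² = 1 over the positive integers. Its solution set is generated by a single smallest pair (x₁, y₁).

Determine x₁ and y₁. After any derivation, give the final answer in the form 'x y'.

351 20

√308 → a₀=17, period (1,1,4,1,1,34); ℓ=6 even so k=5
k=0  a_k=17  p_k/q_k = 17/1
k=1  a_k=1  p_k/q_k = 18/1
…
k=3  a_k=4  p_k/q_k = 158/9
k=4  a_k=1  p_k/q_k = 193/11
k=5  a_k=1  p_k/q_k = 351/20
fundamental: x₁=351, y₁=20  (since 123201 − 308·400 = 1)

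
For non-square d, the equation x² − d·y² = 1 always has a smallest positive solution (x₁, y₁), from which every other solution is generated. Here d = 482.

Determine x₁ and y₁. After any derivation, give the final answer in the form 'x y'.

483 22

d=482: √d = [21; 1,20,1,42] (ℓ=4, even), read p_3/q_3
step 0: (21, 1)  from 21·(1,0) + (0,1)
…
step 2: (461, 21)  from 20·(22,1) + (21,1)
step 3: (483, 22)  from 1·(461,21) + (22,1)
→ (483, 22).  Check: 483²=233289, 482·22²=233288, difference 1.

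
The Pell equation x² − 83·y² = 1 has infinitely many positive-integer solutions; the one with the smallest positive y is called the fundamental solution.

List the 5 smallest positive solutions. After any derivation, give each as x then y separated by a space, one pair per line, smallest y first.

d=83: √d = [9; 9,18] (ℓ=2, even), read p_1/q_1
i=0: a=9 ⇒ p=9, q=1
i=1: a=9 ⇒ p=82, q=9
(x₁, y₁) = (82, 9);  82² − 83·9² = 1 ✓
(82+9√83)^2 = 13447 + 1476√83
(82+9√83)^3 = 2205226 + 242055√83
(82+9√83)^4 = 361643617 + 39695544√83
(82+9√83)^5 = 59307347962 + 6509827161√83

82 9
13447 1476
2205226 242055
361643617 39695544
59307347962 6509827161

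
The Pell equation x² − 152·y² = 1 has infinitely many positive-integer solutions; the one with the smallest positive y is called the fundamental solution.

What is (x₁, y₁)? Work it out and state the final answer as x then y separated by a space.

37 3

[12; 3,24] for √152; ℓ=2 ⇒ convergent index 1
i=0: a=12 ⇒ p=12, q=1
i=1: a=3 ⇒ p=37, q=3
→ (37, 3).  Check: 37²=1369, 152·3²=1368, difference 1.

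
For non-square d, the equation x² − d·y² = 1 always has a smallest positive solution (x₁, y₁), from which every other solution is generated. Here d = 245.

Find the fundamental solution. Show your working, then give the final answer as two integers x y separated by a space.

√245 = [15; 1,1,1,7,6,7,1,1,1,30, …], period ℓ=10 (even) → k=9
i=0: a=15 ⇒ p=15, q=1
i=1: a=1 ⇒ p=16, q=1
i=2: a=1 ⇒ p=31, q=2
…
i=5: a=6 ⇒ p=2207, q=141
…
i=7: a=1 ⇒ p=18016, q=1151
i=8: a=1 ⇒ p=33825, q=2161
i=9: a=1 ⇒ p=51841, q=3312
(x₁, y₁) = (51841, 3312);  51841² − 245·3312² = 1 ✓

51841 3312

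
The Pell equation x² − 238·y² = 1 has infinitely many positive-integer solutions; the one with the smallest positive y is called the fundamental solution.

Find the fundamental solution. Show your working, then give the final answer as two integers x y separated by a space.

11663 756

√238 = [15; 2,2,1,14,1,2,2,30, …], period ℓ=8 (even) → k=7
a_0=15:  p_0=15·1+0=15,  q_0=15·0+1=1
a_1=2:  p_1=2·15+1=31,  q_1=2·1+0=2
a_2=2:  p_2=2·31+15=77,  q_2=2·2+1=5
…
a_4=14:  p_4=14·108+77=1589,  q_4=14·7+5=103
a_5=1:  p_5=1·1589+108=1697,  q_5=1·103+7=110
a_6=2:  p_6=2·1697+1589=4983,  q_6=2·110+103=323
a_7=2:  p_7=2·4983+1697=11663,  q_7=2·323+110=756
→ (11663, 756).  Check: 11663²=136025569, 238·756²=136025568, difference 1.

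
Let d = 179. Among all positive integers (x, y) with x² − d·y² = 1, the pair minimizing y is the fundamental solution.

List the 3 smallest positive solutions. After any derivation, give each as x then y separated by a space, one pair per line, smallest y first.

4190210 313191
35115719688199 2624672120220
294284479589372473370 21995854729733779209

√179 = [13; 2,1,1,1,3,…,1,2,26, …], period ℓ=14 (even) → k=13
a_0=13:  p_0=13·1+0=13,  q_0=13·0+1=1
a_1=2:  p_1=2·13+1=27,  q_1=2·1+0=2
a_2=1:  p_2=1·27+13=40,  q_2=1·2+1=3
…
a_4=1:  p_4=1·67+40=107,  q_4=1·5+3=8
a_5=3:  p_5=3·107+67=388,  q_5=3·8+5=29
a_6=5:  p_6=5·388+107=2047,  q_6=5·29+8=153
…
a_10=1:  p_10=1·438125+137042=575167,  q_10=1·32747+10243=42990
a_11=1:  p_11=1·575167+438125=1013292,  q_11=1·42990+32747=75737
a_12=1:  p_12=1·1013292+575167=1588459,  q_12=1·75737+42990=118727
a_13=2:  p_13=2·1588459+1013292=4190210,  q_13=2·118727+75737=313191
→ (4190210, 313191).  Check: 4190210²=17557859844100, 179·313191²=17557859844099, difference 1.
(x_2, y_2) = (4190210·4190210 + 179·313191·313191, 4190210·313191 + 313191·4190210) = (35115719688199, 2624672120220)
(x_3, y_3) = (4190210·35115719688199 + 179·313191·2624672120220, 4190210·2624672120220 + 313191·35115719688199) = (294284479589372473370, 21995854729733779209)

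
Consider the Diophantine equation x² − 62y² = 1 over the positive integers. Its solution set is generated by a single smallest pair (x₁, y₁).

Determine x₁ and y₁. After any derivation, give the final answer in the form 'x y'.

√62 = [7; 1,6,1,14, …], period ℓ=4 (even) → k=3
k=0  a_k=7  p_k/q_k = 7/1
k=1  a_k=1  p_k/q_k = 8/1
k=2  a_k=6  p_k/q_k = 55/7
k=3  a_k=1  p_k/q_k = 63/8
fundamental: x₁=63, y₁=8  (since 3969 − 62·64 = 1)

63 8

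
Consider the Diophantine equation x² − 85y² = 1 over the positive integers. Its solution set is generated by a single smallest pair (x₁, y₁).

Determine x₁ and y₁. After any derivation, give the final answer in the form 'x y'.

[9; 4,1,1,4,18] for √85; ℓ=5 ⇒ convergent index 9
i=0: a=9 ⇒ p=9, q=1
i=1: a=4 ⇒ p=37, q=4
…
i=3: a=1 ⇒ p=83, q=9
…
i=8: a=1 ⇒ p=62739, q=6805
i=9: a=4 ⇒ p=285769, q=30996
→ (285769, 30996).  Check: 285769²=81663921361, 85·30996²=81663921360, difference 1.

285769 30996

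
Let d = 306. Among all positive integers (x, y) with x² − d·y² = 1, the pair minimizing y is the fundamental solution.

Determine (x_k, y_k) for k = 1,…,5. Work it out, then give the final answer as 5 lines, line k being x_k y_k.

d=306: √d = [17; 2,34] (ℓ=2, even), read p_1/q_1
step 0: (17, 1)  from 17·(1,0) + (0,1)
step 1: (35, 2)  from 2·(17,1) + (1,0)
→ (35, 2).  Check: 35²=1225, 306·2²=1224, difference 1.
k=2:  x_2 = 35·35+306·2·2 = 2449,  y_2 = 35·2+2·35 = 140
k=3:  x_3 = 35·2449+306·2·140 = 171395,  y_3 = 35·140+2·2449 = 9798
k=4:  x_4 = 35·171395+306·2·9798 = 11995201,  y_4 = 35·9798+2·171395 = 685720
k=5:  x_5 = 35·11995201+306·2·685720 = 839492675,  y_5 = 35·685720+2·11995201 = 47990602

35 2
2449 140
171395 9798
11995201 685720
839492675 47990602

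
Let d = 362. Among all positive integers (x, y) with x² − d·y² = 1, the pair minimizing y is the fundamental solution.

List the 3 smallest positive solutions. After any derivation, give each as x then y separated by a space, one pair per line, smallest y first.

723 38
1045457 54948
1511730099 79454770

√362 → a₀=19, period (38); ℓ=1 odd so k=1
k=0  a_k=19  p_k/q_k = 19/1
k=1  a_k=38  p_k/q_k = 723/38
fundamental: x₁=723, y₁=38  (since 522729 − 362·1444 = 1)
k=2:  x_2 = 723·723+362·38·38 = 1045457,  y_2 = 723·38+38·723 = 54948
k=3:  x_3 = 723·1045457+362·38·54948 = 1511730099,  y_3 = 723·54948+38·1045457 = 79454770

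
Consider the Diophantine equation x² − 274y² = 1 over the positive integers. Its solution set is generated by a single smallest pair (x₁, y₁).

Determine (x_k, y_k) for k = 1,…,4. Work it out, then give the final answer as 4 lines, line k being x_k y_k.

3959299 239190
31352097142801 1894049455620
248264653730785753699 14998216231173381570
1965907990503261255572251201 118764845051735182903983240

√274 = [16; 1,1,4,4,1,1,32, …], period ℓ=7 (odd) → k=13
i=0: a=16 ⇒ p=16, q=1
i=1: a=1 ⇒ p=17, q=1
i=2: a=1 ⇒ p=33, q=2
…
i=4: a=4 ⇒ p=629, q=38
i=5: a=1 ⇒ p=778, q=47
i=6: a=1 ⇒ p=1407, q=85
…
i=8: a=1 ⇒ p=47209, q=2852
i=9: a=1 ⇒ p=93011, q=5619
…
i=11: a=4 ⇒ p=1770023, q=106931
i=12: a=1 ⇒ p=2189276, q=132259
i=13: a=1 ⇒ p=3959299, q=239190
(x₁, y₁) = (3959299, 239190);  3959299² − 274·239190² = 1 ✓
k=2:  x_2 = 3959299·3959299+274·239190·239190 = 31352097142801,  y_2 = 3959299·239190+239190·3959299 = 1894049455620
k=3:  x_3 = 3959299·31352097142801+274·239190·1894049455620 = 248264653730785753699,  y_3 = 3959299·1894049455620+239190·31352097142801 = 14998216231173381570
k=4:  x_4 = 3959299·248264653730785753699+274·239190·14998216231173381570 = 1965907990503261255572251201,  y_4 = 3959299·14998216231173381570+239190·248264653730785753699 = 118764845051735182903983240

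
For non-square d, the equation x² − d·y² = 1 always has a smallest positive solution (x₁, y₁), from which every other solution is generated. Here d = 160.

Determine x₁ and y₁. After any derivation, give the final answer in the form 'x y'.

√160 = [12; 1,1,1,5,1,1,1,24, …], period ℓ=8 (even) → k=7
step 0: (12, 1)  from 12·(1,0) + (0,1)
step 1: (13, 1)  from 1·(12,1) + (1,0)
…
step 3: (38, 3)  from 1·(25,2) + (13,1)
step 4: (215, 17)  from 5·(38,3) + (25,2)
…
step 6: (468, 37)  from 1·(253,20) + (215,17)
step 7: (721, 57)  from 1·(468,37) + (253,20)
fundamental: x₁=721, y₁=57  (since 519841 − 160·3249 = 1)

721 57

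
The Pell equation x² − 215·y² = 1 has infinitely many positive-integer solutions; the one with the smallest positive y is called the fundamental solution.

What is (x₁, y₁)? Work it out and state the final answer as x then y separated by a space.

44 3

[14; 1,1,1,28] for √215; ℓ=4 ⇒ convergent index 3
k=0  a_k=14  p_k/q_k = 14/1
…
k=2  a_k=1  p_k/q_k = 29/2
k=3  a_k=1  p_k/q_k = 44/3
→ (44, 3).  Check: 44²=1936, 215·3²=1935, difference 1.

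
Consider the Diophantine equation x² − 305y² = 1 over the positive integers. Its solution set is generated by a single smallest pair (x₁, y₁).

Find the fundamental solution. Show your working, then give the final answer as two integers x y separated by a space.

489 28

√305 → a₀=17, period (2,6,2,34); ℓ=4 even so k=3
i=0: a=17 ⇒ p=17, q=1
…
i=2: a=6 ⇒ p=227, q=13
i=3: a=2 ⇒ p=489, q=28
→ (489, 28).  Check: 489²=239121, 305·28²=239120, difference 1.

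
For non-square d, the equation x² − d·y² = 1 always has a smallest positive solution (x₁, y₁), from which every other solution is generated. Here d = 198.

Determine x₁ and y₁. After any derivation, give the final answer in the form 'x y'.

√198 → a₀=14, period (14,28); ℓ=2 even so k=1
k=0  a_k=14  p_k/q_k = 14/1
k=1  a_k=14  p_k/q_k = 197/14
fundamental: x₁=197, y₁=14  (since 38809 − 198·196 = 1)

197 14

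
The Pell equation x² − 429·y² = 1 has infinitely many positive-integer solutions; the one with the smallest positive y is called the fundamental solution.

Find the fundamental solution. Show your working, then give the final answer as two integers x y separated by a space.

√429 → a₀=20, period (1,2,2,9,1,12,1,9,2,2,1,40); ℓ=12 even so k=11
step 0: (20, 1)  from 20·(1,0) + (0,1)
step 1: (21, 1)  from 1·(20,1) + (1,0)
step 2: (62, 3)  from 2·(21,1) + (20,1)
step 3: (145, 7)  from 2·(62,3) + (21,1)
step 4: (1367, 66)  from 9·(145,7) + (62,3)
step 5: (1512, 73)  from 1·(1367,66) + (145,7)
step 6: (19511, 942)  from 12·(1512,73) + (1367,66)
step 7: (21023, 1015)  from 1·(19511,942) + (1512,73)
…
step 9: (438459, 21169)  from 2·(208718,10077) + (21023,1015)
step 10: (1085636, 52415)  from 2·(438459,21169) + (208718,10077)
step 11: (1524095, 73584)  from 1·(1085636,52415) + (438459,21169)
fundamental: x₁=1524095, y₁=73584  (since 2322865569025 − 429·5414605056 = 1)

1524095 73584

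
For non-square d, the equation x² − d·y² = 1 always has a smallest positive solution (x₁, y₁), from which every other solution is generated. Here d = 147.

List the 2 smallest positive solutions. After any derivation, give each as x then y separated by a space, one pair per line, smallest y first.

97 8
18817 1552

d=147: √d = [12; 8,24] (ℓ=2, even), read p_1/q_1
step 0: (12, 1)  from 12·(1,0) + (0,1)
step 1: (97, 8)  from 8·(12,1) + (1,0)
fundamental: x₁=97, y₁=8  (since 9409 − 147·64 = 1)
(97+8√147)^2 = 18817 + 1552√147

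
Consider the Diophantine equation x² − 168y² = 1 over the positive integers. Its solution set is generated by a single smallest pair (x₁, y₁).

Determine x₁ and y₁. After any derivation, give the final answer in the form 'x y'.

13 1

√168 = [12; 1,24, …], period ℓ=2 (even) → k=1
i=0: a=12 ⇒ p=12, q=1
i=1: a=1 ⇒ p=13, q=1
fundamental: x₁=13, y₁=1  (since 169 − 168·1 = 1)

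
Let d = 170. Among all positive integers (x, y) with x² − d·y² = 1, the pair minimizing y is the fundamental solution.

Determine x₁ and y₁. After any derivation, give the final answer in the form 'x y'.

√170 = [13; 26, …], period ℓ=1 (odd) → k=1
k=0  a_k=13  p_k/q_k = 13/1
k=1  a_k=26  p_k/q_k = 339/26
fundamental: x₁=339, y₁=26  (since 114921 − 170·676 = 1)

339 26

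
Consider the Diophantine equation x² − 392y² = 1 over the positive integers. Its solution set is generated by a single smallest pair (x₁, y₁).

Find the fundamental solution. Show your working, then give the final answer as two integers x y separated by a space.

99 5

√392 → a₀=19, period (1,3,1,38); ℓ=4 even so k=3
i=0: a=19 ⇒ p=19, q=1
i=1: a=1 ⇒ p=20, q=1
i=2: a=3 ⇒ p=79, q=4
i=3: a=1 ⇒ p=99, q=5
fundamental: x₁=99, y₁=5  (since 9801 − 392·25 = 1)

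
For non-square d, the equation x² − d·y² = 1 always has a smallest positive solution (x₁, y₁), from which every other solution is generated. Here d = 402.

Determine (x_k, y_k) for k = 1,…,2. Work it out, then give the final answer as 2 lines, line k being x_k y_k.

401 20
321601 16040

√402 → a₀=20, period (20,40); ℓ=2 even so k=1
i=0: a=20 ⇒ p=20, q=1
i=1: a=20 ⇒ p=401, q=20
→ (401, 20).  Check: 401²=160801, 402·20²=160800, difference 1.
k=2:  x_2 = 401·401+402·20·20 = 321601,  y_2 = 401·20+20·401 = 16040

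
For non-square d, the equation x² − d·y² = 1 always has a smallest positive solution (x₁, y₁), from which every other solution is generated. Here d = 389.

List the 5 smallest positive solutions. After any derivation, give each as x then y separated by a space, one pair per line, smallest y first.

3287049 166660
21609382256801 1095639172680
142062196675667653449 7202839293837075980
933930803041091759821507201 47352171395934637886793360
6139752624410693193862375179426249 311297815269663908222998617313300

[19; 1,2,1,1,1,1,2,1,38] for √389; ℓ=9 ⇒ convergent index 17
a_0=19:  p_0=19·1+0=19,  q_0=19·0+1=1
…
a_2=2:  p_2=2·20+19=59,  q_2=2·1+1=3
a_3=1:  p_3=1·59+20=79,  q_3=1·3+1=4
a_4=1:  p_4=1·79+59=138,  q_4=1·4+3=7
a_5=1:  p_5=1·138+79=217,  q_5=1·7+4=11
a_6=1:  p_6=1·217+138=355,  q_6=1·11+7=18
a_7=2:  p_7=2·355+217=927,  q_7=2·18+11=47
…
a_9=38:  p_9=38·1282+927=49643,  q_9=38·65+47=2517
a_10=1:  p_10=1·49643+1282=50925,  q_10=1·2517+65=2582
a_11=2:  p_11=2·50925+49643=151493,  q_11=2·2582+2517=7681
a_12=1:  p_12=1·151493+50925=202418,  q_12=1·7681+2582=10263
a_13=1:  p_13=1·202418+151493=353911,  q_13=1·10263+7681=17944
…
a_15=1:  p_15=1·556329+353911=910240,  q_15=1·28207+17944=46151
a_16=2:  p_16=2·910240+556329=2376809,  q_16=2·46151+28207=120509
a_17=1:  p_17=1·2376809+910240=3287049,  q_17=1·120509+46151=166660
→ (3287049, 166660).  Check: 3287049²=10804691128401, 389·166660²=10804691128400, difference 1.
n=2: (3287049,166660)∘(3287049,166660) = (3287049·3287049+389·166660·166660, 3287049·166660+166660·3287049) = (21609382256801,1095639172680)
n=3: (21609382256801,1095639172680)∘(3287049,166660) = (3287049·21609382256801+389·166660·1095639172680, 3287049·1095639172680+166660·21609382256801) = (142062196675667653449,7202839293837075980)
n=4: (142062196675667653449,7202839293837075980)∘(3287049,166660) = (3287049·142062196675667653449+389·166660·7202839293837075980, 3287049·7202839293837075980+166660·142062196675667653449) = (933930803041091759821507201,47352171395934637886793360)
n=5: (933930803041091759821507201,47352171395934637886793360)∘(3287049,166660) = (3287049·933930803041091759821507201+389·166660·47352171395934637886793360, 3287049·47352171395934637886793360+166660·933930803041091759821507201) = (6139752624410693193862375179426249,311297815269663908222998617313300)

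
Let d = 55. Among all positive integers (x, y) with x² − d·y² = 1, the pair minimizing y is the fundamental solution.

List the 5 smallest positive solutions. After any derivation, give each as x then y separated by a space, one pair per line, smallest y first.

89 12
15841 2136
2819609 380196
501874561 67672752
89330852249 12045369660

[7; 2,2,2,14] for √55; ℓ=4 ⇒ convergent index 3
step 0: (7, 1)  from 7·(1,0) + (0,1)
step 1: (15, 2)  from 2·(7,1) + (1,0)
step 2: (37, 5)  from 2·(15,2) + (7,1)
step 3: (89, 12)  from 2·(37,5) + (15,2)
fundamental: x₁=89, y₁=12  (since 7921 − 55·144 = 1)
(x_2, y_2) = (89·89 + 55·12·12, 89·12 + 12·89) = (15841, 2136)
(x_3, y_3) = (89·15841 + 55·12·2136, 89·2136 + 12·15841) = (2819609, 380196)
(x_4, y_4) = (89·2819609 + 55·12·380196, 89·380196 + 12·2819609) = (501874561, 67672752)
(x_5, y_5) = (89·501874561 + 55·12·67672752, 89·67672752 + 12·501874561) = (89330852249, 12045369660)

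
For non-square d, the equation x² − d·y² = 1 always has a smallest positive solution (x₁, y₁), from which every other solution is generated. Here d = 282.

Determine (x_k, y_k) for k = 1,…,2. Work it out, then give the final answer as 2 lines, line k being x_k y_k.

d=282: √d = [16; 1,3,1,4,1,3,1,32] (ℓ=8, even), read p_7/q_7
step 0: (16, 1)  from 16·(1,0) + (0,1)
step 1: (17, 1)  from 1·(16,1) + (1,0)
…
step 4: (403, 24)  from 4·(84,5) + (67,4)
…
step 6: (1864, 111)  from 3·(487,29) + (403,24)
step 7: (2351, 140)  from 1·(1864,111) + (487,29)
(x₁, y₁) = (2351, 140);  2351² − 282·140² = 1 ✓
n=2: (2351,140)∘(2351,140) = (2351·2351+282·140·140, 2351·140+140·2351) = (11054401,658280)

2351 140
11054401 658280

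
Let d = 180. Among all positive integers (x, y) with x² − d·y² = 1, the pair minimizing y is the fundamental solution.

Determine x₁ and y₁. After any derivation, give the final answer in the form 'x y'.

161 12

√180 → a₀=13, period (2,2,2,26); ℓ=4 even so k=3
i=0: a=13 ⇒ p=13, q=1
…
i=2: a=2 ⇒ p=67, q=5
i=3: a=2 ⇒ p=161, q=12
→ (161, 12).  Check: 161²=25921, 180·12²=25920, difference 1.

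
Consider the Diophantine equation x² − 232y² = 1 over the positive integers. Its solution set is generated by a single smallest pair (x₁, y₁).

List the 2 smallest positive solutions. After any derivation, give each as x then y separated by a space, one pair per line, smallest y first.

√232 → a₀=15, period (4,3,7,3,4,30); ℓ=6 even so k=5
k=0  a_k=15  p_k/q_k = 15/1
k=1  a_k=4  p_k/q_k = 61/4
k=2  a_k=3  p_k/q_k = 198/13
k=3  a_k=7  p_k/q_k = 1447/95
k=4  a_k=3  p_k/q_k = 4539/298
k=5  a_k=4  p_k/q_k = 19603/1287
→ (19603, 1287).  Check: 19603²=384277609, 232·1287²=384277608, difference 1.
k=2:  x_2 = 19603·19603+232·1287·1287 = 768555217,  y_2 = 19603·1287+1287·19603 = 50458122

19603 1287
768555217 50458122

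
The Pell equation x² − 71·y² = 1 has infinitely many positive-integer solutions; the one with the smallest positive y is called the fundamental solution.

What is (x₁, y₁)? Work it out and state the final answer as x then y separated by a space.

3480 413

√71 → a₀=8, period (2,2,1,7,1,2,2,16); ℓ=8 even so k=7
k=0  a_k=8  p_k/q_k = 8/1
k=1  a_k=2  p_k/q_k = 17/2
k=2  a_k=2  p_k/q_k = 42/5
…
k=4  a_k=7  p_k/q_k = 455/54
…
k=6  a_k=2  p_k/q_k = 1483/176
k=7  a_k=2  p_k/q_k = 3480/413
fundamental: x₁=3480, y₁=413  (since 12110400 − 71·170569 = 1)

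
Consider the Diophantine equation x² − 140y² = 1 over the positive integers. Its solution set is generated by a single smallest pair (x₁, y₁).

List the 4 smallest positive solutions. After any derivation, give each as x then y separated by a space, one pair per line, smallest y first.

71 6
10081 852
1431431 120978
203253121 17178024

√140 → a₀=11, period (1,4,1,22); ℓ=4 even so k=3
step 0: (11, 1)  from 11·(1,0) + (0,1)
step 1: (12, 1)  from 1·(11,1) + (1,0)
step 2: (59, 5)  from 4·(12,1) + (11,1)
step 3: (71, 6)  from 1·(59,5) + (12,1)
fundamental: x₁=71, y₁=6  (since 5041 − 140·36 = 1)
(71+6√140)^2 = 10081 + 852√140
(71+6√140)^3 = 1431431 + 120978√140
(71+6√140)^4 = 203253121 + 17178024√140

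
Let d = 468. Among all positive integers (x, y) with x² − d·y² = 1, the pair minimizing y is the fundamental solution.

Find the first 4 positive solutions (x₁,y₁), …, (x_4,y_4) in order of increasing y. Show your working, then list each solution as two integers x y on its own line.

649 30
842401 38940
1093435849 50544090
1419278889601 65606189880

√468 → a₀=21, period (1,1,1,2,1,1,1,42); ℓ=8 even so k=7
k=0  a_k=21  p_k/q_k = 21/1
…
k=3  a_k=1  p_k/q_k = 65/3
k=4  a_k=2  p_k/q_k = 173/8
k=5  a_k=1  p_k/q_k = 238/11
k=6  a_k=1  p_k/q_k = 411/19
k=7  a_k=1  p_k/q_k = 649/30
(x₁, y₁) = (649, 30);  649² − 468·30² = 1 ✓
(649+30√468)^2 = 842401 + 38940√468
(649+30√468)^3 = 1093435849 + 50544090√468
(649+30√468)^4 = 1419278889601 + 65606189880√468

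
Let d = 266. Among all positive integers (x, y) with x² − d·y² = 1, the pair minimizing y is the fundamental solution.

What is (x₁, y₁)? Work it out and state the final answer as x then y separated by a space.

√266 → a₀=16, period (3,4,3,32); ℓ=4 even so k=3
k=0  a_k=16  p_k/q_k = 16/1
k=1  a_k=3  p_k/q_k = 49/3
k=2  a_k=4  p_k/q_k = 212/13
k=3  a_k=3  p_k/q_k = 685/42
(x₁, y₁) = (685, 42);  685² − 266·42² = 1 ✓

685 42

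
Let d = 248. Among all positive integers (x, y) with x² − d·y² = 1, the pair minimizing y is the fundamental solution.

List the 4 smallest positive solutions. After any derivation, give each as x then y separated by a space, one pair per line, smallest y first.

[15; 1,2,1,30] for √248; ℓ=4 ⇒ convergent index 3
k=0  a_k=15  p_k/q_k = 15/1
k=1  a_k=1  p_k/q_k = 16/1
k=2  a_k=2  p_k/q_k = 47/3
k=3  a_k=1  p_k/q_k = 63/4
(x₁, y₁) = (63, 4);  63² − 248·4² = 1 ✓
k=2:  x_2 = 63·63+248·4·4 = 7937,  y_2 = 63·4+4·63 = 504
k=3:  x_3 = 63·7937+248·4·504 = 999999,  y_3 = 63·504+4·7937 = 63500
k=4:  x_4 = 63·999999+248·4·63500 = 125991937,  y_4 = 63·63500+4·999999 = 8000496

63 4
7937 504
999999 63500
125991937 8000496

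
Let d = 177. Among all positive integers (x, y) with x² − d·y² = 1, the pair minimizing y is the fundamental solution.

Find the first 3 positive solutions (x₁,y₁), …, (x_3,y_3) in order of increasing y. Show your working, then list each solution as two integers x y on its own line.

62423 4692
7793261857 585777432
972957569736599 73131969270780

d=177: √d = [13; 3,3,2,8,2,3,3,26] (ℓ=8, even), read p_7/q_7
a_0=13:  p_0=13·1+0=13,  q_0=13·0+1=1
a_1=3:  p_1=3·13+1=40,  q_1=3·1+0=3
a_2=3:  p_2=3·40+13=133,  q_2=3·3+1=10
a_3=2:  p_3=2·133+40=306,  q_3=2·10+3=23
a_4=8:  p_4=8·306+133=2581,  q_4=8·23+10=194
a_5=2:  p_5=2·2581+306=5468,  q_5=2·194+23=411
a_6=3:  p_6=3·5468+2581=18985,  q_6=3·411+194=1427
a_7=3:  p_7=3·18985+5468=62423,  q_7=3·1427+411=4692
fundamental: x₁=62423, y₁=4692  (since 3896630929 − 177·22014864 = 1)
(x_2, y_2) = (62423·62423 + 177·4692·4692, 62423·4692 + 4692·62423) = (7793261857, 585777432)
(x_3, y_3) = (62423·7793261857 + 177·4692·585777432, 62423·585777432 + 4692·7793261857) = (972957569736599, 73131969270780)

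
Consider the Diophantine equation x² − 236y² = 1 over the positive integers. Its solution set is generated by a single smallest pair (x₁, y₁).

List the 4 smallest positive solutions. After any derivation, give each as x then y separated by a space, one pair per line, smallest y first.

[15; 2,1,3,5,1,6,1,5,3,1,2,30] for √236; ℓ=12 ⇒ convergent index 11
k=0  a_k=15  p_k/q_k = 15/1
k=1  a_k=2  p_k/q_k = 31/2
k=2  a_k=1  p_k/q_k = 46/3
k=3  a_k=3  p_k/q_k = 169/11
k=4  a_k=5  p_k/q_k = 891/58
k=5  a_k=1  p_k/q_k = 1060/69
k=6  a_k=6  p_k/q_k = 7251/472
k=7  a_k=1  p_k/q_k = 8311/541
k=8  a_k=5  p_k/q_k = 48806/3177
k=9  a_k=3  p_k/q_k = 154729/10072
k=10  a_k=1  p_k/q_k = 203535/13249
k=11  a_k=2  p_k/q_k = 561799/36570
fundamental: x₁=561799, y₁=36570  (since 315618116401 − 236·1337364900 = 1)
n=2: (561799,36570)∘(561799,36570) = (561799·561799+236·36570·36570, 561799·36570+36570·561799) = (631236232801,41089978860)
n=3: (631236232801,41089978860)∘(561799,36570) = (561799·631236232801+236·36570·41089978860, 561799·41089978860+36570·631236232801) = (709255768702176199,46168618067101710)
n=4: (709255768702176199,46168618067101710)∘(561799,36570) = (561799·709255768702176199+236·36570·46168618067101710, 561799·46168618067101710+36570·709255768702176199) = (796918363201596536611201,51874966922918257173720)

561799 36570
631236232801 41089978860
709255768702176199 46168618067101710
796918363201596536611201 51874966922918257173720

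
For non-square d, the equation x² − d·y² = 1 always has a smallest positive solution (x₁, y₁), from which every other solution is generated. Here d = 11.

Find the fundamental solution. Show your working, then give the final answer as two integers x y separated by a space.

10 3

√11 = [3; 3,6, …], period ℓ=2 (even) → k=1
a_0=3:  p_0=3·1+0=3,  q_0=3·0+1=1
a_1=3:  p_1=3·3+1=10,  q_1=3·1+0=3
(x₁, y₁) = (10, 3);  10² − 11·3² = 1 ✓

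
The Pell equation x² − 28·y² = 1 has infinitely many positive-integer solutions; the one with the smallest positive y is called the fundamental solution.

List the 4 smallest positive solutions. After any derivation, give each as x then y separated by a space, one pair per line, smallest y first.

127 24
32257 6096
8193151 1548360
2081028097 393277344

[5; 3,2,3,10] for √28; ℓ=4 ⇒ convergent index 3
i=0: a=5 ⇒ p=5, q=1
…
i=2: a=2 ⇒ p=37, q=7
i=3: a=3 ⇒ p=127, q=24
fundamental: x₁=127, y₁=24  (since 16129 − 28·576 = 1)
n=2: (127,24)∘(127,24) = (127·127+28·24·24, 127·24+24·127) = (32257,6096)
n=3: (32257,6096)∘(127,24) = (127·32257+28·24·6096, 127·6096+24·32257) = (8193151,1548360)
n=4: (8193151,1548360)∘(127,24) = (127·8193151+28·24·1548360, 127·1548360+24·8193151) = (2081028097,393277344)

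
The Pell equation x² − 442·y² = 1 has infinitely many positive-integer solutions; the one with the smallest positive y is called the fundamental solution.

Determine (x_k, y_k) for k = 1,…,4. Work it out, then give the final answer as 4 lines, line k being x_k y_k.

d=442: √d = [21; 42] (ℓ=1, odd), read p_1/q_1
i=0: a=21 ⇒ p=21, q=1
i=1: a=42 ⇒ p=883, q=42
fundamental: x₁=883, y₁=42  (since 779689 − 442·1764 = 1)
n=2: (883,42)∘(883,42) = (883·883+442·42·42, 883·42+42·883) = (1559377,74172)
n=3: (1559377,74172)∘(883,42) = (883·1559377+442·42·74172, 883·74172+42·1559377) = (2753858899,130987710)
n=4: (2753858899,130987710)∘(883,42) = (883·2753858899+442·42·130987710, 883·130987710+42·2753858899) = (4863313256257,231324221688)

883 42
1559377 74172
2753858899 130987710
4863313256257 231324221688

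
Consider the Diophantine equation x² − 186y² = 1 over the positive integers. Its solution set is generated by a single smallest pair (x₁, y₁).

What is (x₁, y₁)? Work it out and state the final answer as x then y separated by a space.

7501 550

√186 = [13; 1,1,1,3,4,3,1,1,1,26, …], period ℓ=10 (even) → k=9
step 0: (13, 1)  from 13·(1,0) + (0,1)
step 1: (14, 1)  from 1·(13,1) + (1,0)
…
step 3: (41, 3)  from 1·(27,2) + (14,1)
step 4: (150, 11)  from 3·(41,3) + (27,2)
step 5: (641, 47)  from 4·(150,11) + (41,3)
step 6: (2073, 152)  from 3·(641,47) + (150,11)
step 7: (2714, 199)  from 1·(2073,152) + (641,47)
step 8: (4787, 351)  from 1·(2714,199) + (2073,152)
step 9: (7501, 550)  from 1·(4787,351) + (2714,199)
fundamental: x₁=7501, y₁=550  (since 56265001 − 186·302500 = 1)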